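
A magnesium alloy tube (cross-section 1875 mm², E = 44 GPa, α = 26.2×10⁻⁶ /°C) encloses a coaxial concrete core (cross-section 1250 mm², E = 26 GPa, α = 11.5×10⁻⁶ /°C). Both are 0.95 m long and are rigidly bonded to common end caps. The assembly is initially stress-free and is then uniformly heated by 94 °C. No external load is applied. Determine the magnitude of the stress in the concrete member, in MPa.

The magnesium alloy has the larger α, so on heating it would change length more than the concrete if both were free. The rigid plates force a common final length, so the magnesium alloy is put into compression and the concrete into tension, with equal and opposite forces P (no external load).
Setting the final lengths equal and cancelling L: (α₁ − α₂)ΔT = P/(A₁E₁) + P/(A₂E₂).
|α₁ − α₂|·ΔT = 14.7×10⁻⁶ × 94 = 0.001382.
1/(A₁E₁) + 1/(A₂E₂) = 1/(1875×44×10³) + 1/(1250×26×10³) = 4.289×10⁻⁸ N⁻¹.
P = 0.001382 / 4.289×10⁻⁸ = 32220 N = 32.22 kN.
σ_{concrete} = P/A₂ = 32220/1250 = 25.77 MPa, tensile.

σ ≈ 25.8 MPa (tensile)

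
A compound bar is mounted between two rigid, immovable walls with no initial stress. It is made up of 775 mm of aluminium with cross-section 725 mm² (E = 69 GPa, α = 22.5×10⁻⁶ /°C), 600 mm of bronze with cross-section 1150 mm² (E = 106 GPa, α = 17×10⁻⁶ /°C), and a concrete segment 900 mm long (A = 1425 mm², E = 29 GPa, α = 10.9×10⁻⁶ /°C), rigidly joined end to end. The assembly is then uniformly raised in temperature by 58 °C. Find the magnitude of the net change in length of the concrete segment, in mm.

|ΔL| ≈ 0.552 mm

Free thermal expansion of the whole bar: Σ αᵢΔT Lᵢ = 22.5×10⁻⁶×58×775 + 17×10⁻⁶×58×600 + 10.9×10⁻⁶×58×900 = 2.172 mm.
Since the ends are fixed, an axial force P builds up, equal in every segment, with P · Σ Lᵢ/(AᵢEᵢ) = δ_free.
Σ Lᵢ/(AᵢEᵢ) = 775/(725×69×10³) + 600/(1150×106×10³) + 900/(1425×29×10³) = 4.219×10⁻⁵ mm/N.
Hence P = δ_free / Σ(L/AE) = 2.172/4.219×10⁻⁵ = 51.48 kN (compressive).
For the concrete segment, free thermal change = 10.9×10⁻⁶×58×900 = 0.569 mm and elastic change from P = 51480×900/(1425×29×10³) = 1.121 mm; these oppose, so the net change is 0.552 mm (segment shortens).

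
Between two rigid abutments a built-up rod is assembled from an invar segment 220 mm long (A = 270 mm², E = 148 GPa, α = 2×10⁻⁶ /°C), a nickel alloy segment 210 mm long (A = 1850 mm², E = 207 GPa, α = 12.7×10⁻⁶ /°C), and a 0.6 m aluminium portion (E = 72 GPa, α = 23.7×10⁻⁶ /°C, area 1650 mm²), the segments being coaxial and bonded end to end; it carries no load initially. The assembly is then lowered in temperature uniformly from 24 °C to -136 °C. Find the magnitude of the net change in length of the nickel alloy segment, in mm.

|ΔL| ≈ 0.29 mm

With the walls removed the bar would change length by δ_free = Σ αᵢΔT Lᵢ = 2×10⁻⁶×160×220 + 12.7×10⁻⁶×160×210 + 23.7×10⁻⁶×160×600 = 2.772 mm.
Since the ends are fixed, an axial force P builds up, equal in every segment, with P · Σ Lᵢ/(AᵢEᵢ) = δ_free.
Σ Lᵢ/(AᵢEᵢ) = 220/(270×148×10³) + 210/(1850×207×10³) + 600/(1650×72×10³) = 1.11×10⁻⁵ mm/N.
Hence P = δ_free / Σ(L/AE) = 2.772/1.11×10⁻⁵ = 249.7 kN (tensile).
For the nickel alloy segment, free thermal change = 12.7×10⁻⁶×160×210 = 0.4267 mm and elastic change from P = 249700×210/(1850×207×10³) = 0.1369 mm; these oppose, so the net change is 0.29 mm (segment shortens).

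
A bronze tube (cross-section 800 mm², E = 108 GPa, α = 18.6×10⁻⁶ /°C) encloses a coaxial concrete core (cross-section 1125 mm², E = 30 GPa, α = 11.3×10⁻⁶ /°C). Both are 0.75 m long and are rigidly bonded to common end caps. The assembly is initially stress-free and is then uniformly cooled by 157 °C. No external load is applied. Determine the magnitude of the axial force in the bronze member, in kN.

Both members must finish at the same length. With the larger α, the bronze tends to over-contract; the plates restrain it, putting the bronze in tension and the concrete in compression. With no external load the two internal forces are equal and opposite, magnitude P.
Equating the net (thermal + elastic) strains gives |α₁ − α₂|·ΔT = P·[1/(A₁E₁) + 1/(A₂E₂)].
|α₁ − α₂|·ΔT = 7.3×10⁻⁶ × 157 = 0.001146.
1/(A₁E₁) + 1/(A₂E₂) = 1/(800×108×10³) + 1/(1125×30×10³) = 4.12×10⁻⁸ N⁻¹.
P = 0.001146 / 4.12×10⁻⁸ = 27820 N = 27.82 kN.

P ≈ 27.8 kN (tensile in the bronze)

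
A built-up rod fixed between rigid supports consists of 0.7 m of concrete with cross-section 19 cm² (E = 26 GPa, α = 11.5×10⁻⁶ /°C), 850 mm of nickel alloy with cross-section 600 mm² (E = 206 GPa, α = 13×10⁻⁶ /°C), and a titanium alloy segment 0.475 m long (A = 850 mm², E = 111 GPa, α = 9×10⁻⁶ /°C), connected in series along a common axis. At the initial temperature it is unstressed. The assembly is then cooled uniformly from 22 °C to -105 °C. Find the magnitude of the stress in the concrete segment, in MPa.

σ ≈ 59.9 MPa (tensile)

If the supports were absent, the total length change would be Σ αᵢΔT Lᵢ = 11.5×10⁻⁶×127×700 + 13×10⁻⁶×127×850 + 9×10⁻⁶×127×475 = 2.969 mm.
Since the ends are fixed, an axial force P builds up, equal in every segment, with P · Σ Lᵢ/(AᵢEᵢ) = δ_free.
Σ Lᵢ/(AᵢEᵢ) = 700/(1900×26×10³) + 850/(600×206×10³) + 475/(850×111×10³) = 2.608×10⁻⁵ mm/N.
Hence P = δ_free / Σ(L/AE) = 2.969/2.608×10⁻⁵ = 113.8 kN (tensile).
σ_{concrete} = P / A = 113800 / 1900 = 59.91 MPa.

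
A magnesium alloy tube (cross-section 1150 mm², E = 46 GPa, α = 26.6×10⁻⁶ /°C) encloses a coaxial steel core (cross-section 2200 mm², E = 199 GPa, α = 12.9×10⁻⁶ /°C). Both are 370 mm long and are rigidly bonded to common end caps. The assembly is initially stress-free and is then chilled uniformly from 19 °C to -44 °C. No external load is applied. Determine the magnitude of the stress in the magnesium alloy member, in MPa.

Both members must finish at the same length. With the larger α, the magnesium alloy tends to over-contract; the plates restrain it, putting the magnesium alloy in tension and the steel in compression. With no external load the two internal forces are equal and opposite, magnitude P.
Compatibility of the two members (thermal + elastic change equal): (α₁ − α₂)ΔT = P·[1/(A₁E₁) + 1/(A₂E₂)].
|α₁ − α₂|·ΔT = 13.7×10⁻⁶ × 63 = 0.0008631.
1/(A₁E₁) + 1/(A₂E₂) = 1/(1150×46×10³) + 1/(2200×199×10³) = 2.119×10⁻⁸ N⁻¹.
P = 0.0008631 / 2.119×10⁻⁸ = 40740 N = 40.74 kN.
σ_{magnesium alloy} = P/A₁ = 40740/1150 = 35.42 MPa, tensile.

σ ≈ 35.4 MPa (tensile)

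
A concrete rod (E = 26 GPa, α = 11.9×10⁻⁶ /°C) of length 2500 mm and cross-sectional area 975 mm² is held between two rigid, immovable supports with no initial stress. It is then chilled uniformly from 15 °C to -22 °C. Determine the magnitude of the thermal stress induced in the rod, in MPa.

σ ≈ 11.4 MPa (tensile)

With length fixed, the mechanical strain must cancel the thermal strain αΔT = 11.9×10⁻⁶ × 37 = 440.3×10⁻⁶.
The stress required to suppress this strain is σ = Eε = 26×10³ × 440.3×10⁻⁶ = 11.45 MPa, tensile since the rod is trying to contract.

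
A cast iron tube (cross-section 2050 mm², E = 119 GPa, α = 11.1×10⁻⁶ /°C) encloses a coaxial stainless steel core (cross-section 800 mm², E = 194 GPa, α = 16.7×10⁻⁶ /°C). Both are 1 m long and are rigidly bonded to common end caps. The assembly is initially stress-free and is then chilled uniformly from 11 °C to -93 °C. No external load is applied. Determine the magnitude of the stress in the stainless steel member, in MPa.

Equilibrium of a rigid end plate with no external load gives equal and opposite internal forces ±P in the two members. Since α_{stainless steel} > α_{cast iron}, cooling drives the stainless steel into tension and the cast iron into compression.
Equating the net (thermal + elastic) strains gives |α₁ − α₂|·ΔT = P·[1/(A₁E₁) + 1/(A₂E₂)].
|α₁ − α₂|·ΔT = 5.6×10⁻⁶ × 104 = 0.0005824.
1/(A₁E₁) + 1/(A₂E₂) = 1/(2050×119×10³) + 1/(800×194×10³) = 1.054×10⁻⁸ N⁻¹.
P = 0.0005824 / 1.054×10⁻⁸ = 55240 N = 55.24 kN.
σ_{stainless steel} = P/A₂ = 55240/800 = 69.05 MPa, tensile.

σ ≈ 69.1 MPa (tensile)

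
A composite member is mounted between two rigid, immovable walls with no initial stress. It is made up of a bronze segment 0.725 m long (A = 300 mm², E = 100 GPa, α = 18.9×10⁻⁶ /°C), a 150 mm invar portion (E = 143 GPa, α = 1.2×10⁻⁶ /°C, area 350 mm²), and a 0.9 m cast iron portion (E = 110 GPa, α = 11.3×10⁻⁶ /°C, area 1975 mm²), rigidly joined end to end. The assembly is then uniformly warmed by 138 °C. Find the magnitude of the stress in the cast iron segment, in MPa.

σ ≈ 53.7 MPa (compressive)

Free thermal expansion of the whole bar: Σ αᵢΔT Lᵢ = 18.9×10⁻⁶×138×725 + 1.2×10⁻⁶×138×150 + 11.3×10⁻⁶×138×900 = 3.319 mm.
The rigid supports impose zero overall length change; the single axial force P common to all segments must satisfy P Σ Lᵢ/(AᵢEᵢ) = δ_free.
The series flexibility is Σ Lᵢ/(AᵢEᵢ) = 725/(300×100×10³) + 150/(350×143×10³) + 900/(1975×110×10³) = 3.131×10⁻⁵ mm/N.
Hence P = δ_free / Σ(L/AE) = 3.319/3.131×10⁻⁵ = 106 kN (compressive).
σ_{cast iron} = P / A = 106000 / 1975 = 53.68 MPa.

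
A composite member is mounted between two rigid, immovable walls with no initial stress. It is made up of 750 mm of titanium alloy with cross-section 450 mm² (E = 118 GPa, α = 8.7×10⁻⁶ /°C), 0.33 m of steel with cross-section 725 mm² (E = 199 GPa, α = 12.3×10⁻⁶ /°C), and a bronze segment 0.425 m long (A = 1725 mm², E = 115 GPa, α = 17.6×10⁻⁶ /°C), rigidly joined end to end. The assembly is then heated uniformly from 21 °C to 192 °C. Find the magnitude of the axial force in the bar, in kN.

P ≈ 166 kN (compressive)

If the supports were absent, the total length change would be Σ αᵢΔT Lᵢ = 8.7×10⁻⁶×171×750 + 12.3×10⁻⁶×171×330 + 17.6×10⁻⁶×171×425 = 3.089 mm.
Since the ends are fixed, an axial force P builds up, equal in every segment, with P · Σ Lᵢ/(AᵢEᵢ) = δ_free.
Σ Lᵢ/(AᵢEᵢ) = 750/(450×118×10³) + 330/(725×199×10³) + 425/(1725×115×10³) = 1.855×10⁻⁵ mm/N.
P = 3.089 / 1.855×10⁻⁵ = 166500 N = 166.5 kN, compressive.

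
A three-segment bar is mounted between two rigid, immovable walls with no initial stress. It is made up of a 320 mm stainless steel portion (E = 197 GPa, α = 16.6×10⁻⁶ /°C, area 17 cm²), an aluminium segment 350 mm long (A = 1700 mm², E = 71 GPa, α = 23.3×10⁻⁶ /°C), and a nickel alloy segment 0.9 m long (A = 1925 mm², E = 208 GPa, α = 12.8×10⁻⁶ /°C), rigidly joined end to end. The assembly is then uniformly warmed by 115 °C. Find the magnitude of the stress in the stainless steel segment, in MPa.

If the supports were absent, the total length change would be Σ αᵢΔT Lᵢ = 16.6×10⁻⁶×115×320 + 23.3×10⁻⁶×115×350 + 12.8×10⁻⁶×115×900 = 2.874 mm.
The walls prevent any net length change, so an axial force P (same in every segment) develops. Compatibility: P · Σ Lᵢ/(AᵢEᵢ) = δ_free.
The series flexibility is Σ Lᵢ/(AᵢEᵢ) = 320/(1700×197×10³) + 350/(1700×71×10³) + 900/(1925×208×10³) = 6.103×10⁻⁶ mm/N.
P = 2.874 / 6.103×10⁻⁶ = 470800 N = 470.8 kN, compressive.
σ_{stainless steel} = P / A = 470800 / 1700 = 277 MPa.

σ ≈ 277 MPa (compressive)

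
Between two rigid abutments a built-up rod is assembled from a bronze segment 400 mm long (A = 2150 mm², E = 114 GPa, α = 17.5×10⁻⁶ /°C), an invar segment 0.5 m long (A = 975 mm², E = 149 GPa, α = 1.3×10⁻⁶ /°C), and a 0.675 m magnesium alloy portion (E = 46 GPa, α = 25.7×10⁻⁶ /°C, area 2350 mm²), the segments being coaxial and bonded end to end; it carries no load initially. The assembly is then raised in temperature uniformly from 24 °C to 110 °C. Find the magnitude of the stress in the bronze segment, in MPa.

σ ≈ 88.3 MPa (compressive)

With the walls removed the bar would change length by δ_free = Σ αᵢΔT Lᵢ = 17.5×10⁻⁶×86×400 + 1.3×10⁻⁶×86×500 + 25.7×10⁻⁶×86×675 = 2.15 mm.
Since the ends are fixed, an axial force P builds up, equal in every segment, with P · Σ Lᵢ/(AᵢEᵢ) = δ_free.
Σ Lᵢ/(AᵢEᵢ) = 400/(2150×114×10³) + 500/(975×149×10³) + 675/(2350×46×10³) = 1.132×10⁻⁵ mm/N.
Hence P = δ_free / Σ(L/AE) = 2.15/1.132×10⁻⁵ = 189.9 kN (compressive).
σ_{bronze} = P / A = 189900 / 2150 = 88.35 MPa.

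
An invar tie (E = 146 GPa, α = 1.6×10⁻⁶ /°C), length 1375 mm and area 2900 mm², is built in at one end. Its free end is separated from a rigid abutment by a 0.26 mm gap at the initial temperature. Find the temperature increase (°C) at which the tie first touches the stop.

ΔT ≈ 118 °C

The gap closes when αΔT L = 0.26 mm, since the tie is still unstressed at that instant.
ΔT = 0.26 / (1.6×10⁻⁶ × 1375) = 118.2 °C.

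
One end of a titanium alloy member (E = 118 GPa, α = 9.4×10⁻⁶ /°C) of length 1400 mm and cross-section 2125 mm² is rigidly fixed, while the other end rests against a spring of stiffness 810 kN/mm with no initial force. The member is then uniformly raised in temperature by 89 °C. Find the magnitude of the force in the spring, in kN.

If the spring were absent the member would lengthen by αΔT L = 9.4×10⁻⁶ × 89 × 1400 = 1.171 mm.
With a force P in the spring, the elastic change of the member is PL/(AE) and that of the spring is P/k; compatibility requires their sum to equal δ_free.
P [ L/(AE) + 1/k ] = δ_free → P [ 1400/(2125×118×10³) + 1/(810×10³) ] = 1.171.
P = 1.171 / 6.818×10⁻⁶ = 171800 N.

P ≈ 172 kN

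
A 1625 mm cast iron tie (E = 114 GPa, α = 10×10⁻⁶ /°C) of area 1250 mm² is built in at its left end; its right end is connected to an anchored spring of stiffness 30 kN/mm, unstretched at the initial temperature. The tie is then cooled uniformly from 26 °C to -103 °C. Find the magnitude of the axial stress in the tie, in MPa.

σ ≈ 37.5 MPa (tensile)

The unrestrained thermal change is αΔT L = 10×10⁻⁶ × 129 × 1625 = 2.096 mm.
Let P be the tensile force in the spring. The tie extends elastically by PL/(AE) and the spring stretches by P/k; together these equal δ_free.
P [ L/(AE) + 1/k ] = δ_free → P [ 1625/(1250×114×10³) + 1/(30×10³) ] = 2.096.
P = 2.096 / 4.474×10⁻⁵ = 46860 N.
σ = P/A = 46860/1250 = 37.49 MPa.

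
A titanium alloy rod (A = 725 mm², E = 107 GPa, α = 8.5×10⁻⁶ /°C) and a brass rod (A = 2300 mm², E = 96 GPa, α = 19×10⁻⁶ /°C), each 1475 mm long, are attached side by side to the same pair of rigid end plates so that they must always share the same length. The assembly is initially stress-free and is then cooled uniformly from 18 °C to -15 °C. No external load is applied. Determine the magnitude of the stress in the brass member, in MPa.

The brass has the larger α, so on cooling it would change length more than the titanium alloy if both were free. The rigid plates force a common final length, so the brass is put into tension and the titanium alloy into compression, with equal and opposite forces P (no external load).
Compatibility of the two members (thermal + elastic change equal): (α₁ − α₂)ΔT = P·[1/(A₁E₁) + 1/(A₂E₂)].
|α₁ − α₂|·ΔT = 10.5×10⁻⁶ × 33 = 0.0003465.
1/(A₁E₁) + 1/(A₂E₂) = 1/(725×107×10³) + 1/(2300×96×10³) = 1.742×10⁻⁸ N⁻¹.
So P = 0.0003465 / 1.742×10⁻⁸ = 19.89 kN.
σ_{brass} = P/A₂ = 19890/2300 = 8.648 MPa, tensile.

σ ≈ 8.65 MPa (tensile)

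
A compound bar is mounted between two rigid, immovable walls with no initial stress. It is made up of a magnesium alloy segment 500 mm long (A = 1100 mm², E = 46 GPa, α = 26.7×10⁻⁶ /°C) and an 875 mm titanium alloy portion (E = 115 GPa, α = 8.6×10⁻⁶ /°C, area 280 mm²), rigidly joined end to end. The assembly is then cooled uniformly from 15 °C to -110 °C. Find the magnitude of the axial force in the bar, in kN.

Free thermal contraction of the whole bar: Σ αᵢΔT Lᵢ = 26.7×10⁻⁶×125×500 + 8.6×10⁻⁶×125×875 = 2.609 mm.
Since the ends are fixed, an axial force P builds up, equal in every segment, with P · Σ Lᵢ/(AᵢEᵢ) = δ_free.
Σ Lᵢ/(AᵢEᵢ) = 500/(1100×46×10³) + 875/(280×115×10³) = 3.706×10⁻⁵ mm/N.
Hence P = δ_free / Σ(L/AE) = 2.609/3.706×10⁻⁵ = 70.42 kN (tensile).

P ≈ 70.4 kN (tensile)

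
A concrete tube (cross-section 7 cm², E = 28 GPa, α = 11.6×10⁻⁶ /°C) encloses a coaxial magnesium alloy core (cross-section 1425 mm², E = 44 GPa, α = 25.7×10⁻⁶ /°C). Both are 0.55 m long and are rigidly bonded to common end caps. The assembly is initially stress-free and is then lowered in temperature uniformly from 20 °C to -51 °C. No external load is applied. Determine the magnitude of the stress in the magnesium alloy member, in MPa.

σ ≈ 10.5 MPa (tensile)

Equilibrium of a rigid end plate with no external load gives equal and opposite internal forces ±P in the two members. Since α_{magnesium alloy} > α_{concrete}, cooling drives the magnesium alloy into tension and the concrete into compression.
Equating the net (thermal + elastic) strains gives |α₁ − α₂|·ΔT = P·[1/(A₁E₁) + 1/(A₂E₂)].
|α₁ − α₂|·ΔT = 14.1×10⁻⁶ × 71 = 0.001001.
1/(A₁E₁) + 1/(A₂E₂) = 1/(700×28×10³) + 1/(1425×44×10³) = 6.697×10⁻⁸ N⁻¹.
So P = 0.001001 / 6.697×10⁻⁸ = 14.95 kN.
σ_{magnesium alloy} = P/A₂ = 14950/1425 = 10.49 MPa, tensile.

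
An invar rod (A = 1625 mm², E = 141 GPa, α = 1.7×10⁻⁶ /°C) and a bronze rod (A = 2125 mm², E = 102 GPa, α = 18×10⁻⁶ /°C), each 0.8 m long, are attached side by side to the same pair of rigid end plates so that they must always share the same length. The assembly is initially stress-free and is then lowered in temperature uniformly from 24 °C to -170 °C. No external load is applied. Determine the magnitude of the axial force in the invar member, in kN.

P ≈ 352 kN (compressive in the invar)

The bronze has the larger α, so on cooling it would change length more than the invar if both were free. The rigid plates force a common final length, so the bronze is put into tension and the invar into compression, with equal and opposite forces P (no external load).
Compatibility of the two members (thermal + elastic change equal): (α₁ − α₂)ΔT = P·[1/(A₁E₁) + 1/(A₂E₂)].
|α₁ − α₂|·ΔT = 16.3×10⁻⁶ × 194 = 0.003162.
1/(A₁E₁) + 1/(A₂E₂) = 1/(1625×141×10³) + 1/(2125×102×10³) = 8.978×10⁻⁹ N⁻¹.
P = 0.003162 / 8.978×10⁻⁹ = 352200 N = 352.2 kN.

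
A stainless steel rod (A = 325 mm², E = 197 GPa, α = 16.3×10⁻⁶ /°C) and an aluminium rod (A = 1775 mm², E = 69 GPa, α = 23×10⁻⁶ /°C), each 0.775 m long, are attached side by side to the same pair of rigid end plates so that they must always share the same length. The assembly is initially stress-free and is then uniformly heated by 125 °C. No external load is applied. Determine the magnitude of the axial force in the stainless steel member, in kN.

The aluminium has the larger α, so on heating it would change length more than the stainless steel if both were free. The rigid plates force a common final length, so the aluminium is put into compression and the stainless steel into tension, with equal and opposite forces P (no external load).
Equating the net (thermal + elastic) strains gives |α₁ − α₂|·ΔT = P·[1/(A₁E₁) + 1/(A₂E₂)].
|α₁ − α₂|·ΔT = 6.7×10⁻⁶ × 125 = 0.0008375.
1/(A₁E₁) + 1/(A₂E₂) = 1/(325×197×10³) + 1/(1775×69×10³) = 2.378×10⁻⁸ N⁻¹.
P = 0.0008375 / 2.378×10⁻⁸ = 35210 N = 35.21 kN.

P ≈ 35.2 kN (tensile in the stainless steel)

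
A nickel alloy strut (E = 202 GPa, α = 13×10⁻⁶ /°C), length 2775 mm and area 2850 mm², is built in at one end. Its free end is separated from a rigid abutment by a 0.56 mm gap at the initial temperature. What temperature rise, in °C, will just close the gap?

Contact occurs when the free expansion equals the gap: αΔT L = 0.56 mm.
So ΔT = g/(αL) = 0.56/(13×10⁻⁶ × 2775) = 15.52 °C.

ΔT ≈ 15.5 °C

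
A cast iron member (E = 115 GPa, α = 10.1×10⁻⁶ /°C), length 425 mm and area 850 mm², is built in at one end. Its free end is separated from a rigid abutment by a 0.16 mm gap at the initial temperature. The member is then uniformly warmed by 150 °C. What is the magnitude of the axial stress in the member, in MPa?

σ ≈ 131 MPa (compressive)

Free thermal elongation = αΔT L = 10.1×10⁻⁶ × 150 × 425 = 0.6439 mm.
The gap closes (δ_free > 0.16 mm) and the wall then resists a further 0.6439 − 0.16 = 0.4839 mm of expansion.
Compatibility: PL/(AE) = 0.4839 mm, so σ = P/A = E × (0.4839/425) = 130.9 MPa.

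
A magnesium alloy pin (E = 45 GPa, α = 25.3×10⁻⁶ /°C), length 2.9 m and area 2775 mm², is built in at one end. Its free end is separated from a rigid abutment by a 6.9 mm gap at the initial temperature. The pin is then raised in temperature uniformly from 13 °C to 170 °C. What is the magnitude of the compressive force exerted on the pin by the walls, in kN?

P ≈ 199 kN

Free thermal elongation = αΔT L = 25.3×10⁻⁶ × 157 × 2900 = 11.52 mm.
This exceeds the 6.9 mm gap, so the wall pushes back. The portion of expansion that must be recovered elastically is δ_free − gap = 11.52 − 6.9 = 4.619 mm.
So σ = E(δ_free − g)/L = 45×10³ × 4.619/2900 = 71.68 MPa.
P = σA = 71.68 × 2775 = 198.9 kN.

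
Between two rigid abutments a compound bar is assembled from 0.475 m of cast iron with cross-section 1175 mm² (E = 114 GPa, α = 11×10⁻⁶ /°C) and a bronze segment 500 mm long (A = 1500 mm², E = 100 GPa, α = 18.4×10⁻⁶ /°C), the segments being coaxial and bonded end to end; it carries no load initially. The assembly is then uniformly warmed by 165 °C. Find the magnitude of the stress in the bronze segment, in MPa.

σ ≈ 231 MPa (compressive)

With the walls removed the bar would change length by δ_free = Σ αᵢΔT Lᵢ = 11×10⁻⁶×165×475 + 18.4×10⁻⁶×165×500 = 2.38 mm.
Since the ends are fixed, an axial force P builds up, equal in every segment, with P · Σ Lᵢ/(AᵢEᵢ) = δ_free.
Σ Lᵢ/(AᵢEᵢ) = 475/(1175×114×10³) + 500/(1500×100×10³) = 6.879×10⁻⁶ mm/N.
So P = 2.38 / 6.879×10⁻⁶ = 346 kN, compressive.
σ_{bronze} = P / A = 346000 / 1500 = 230.7 MPa.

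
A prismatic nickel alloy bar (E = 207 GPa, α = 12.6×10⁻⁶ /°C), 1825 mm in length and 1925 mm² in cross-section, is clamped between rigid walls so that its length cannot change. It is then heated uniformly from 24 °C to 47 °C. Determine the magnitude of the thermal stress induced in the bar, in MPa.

The supports are rigid, so the total axial strain is zero. The restrained thermal strain is ε = αΔT = 12.6×10⁻⁶ × 23 = 289.8×10⁻⁶.
The stress required to suppress this strain is σ = Eε = 207×10³ × 289.8×10⁻⁶ = 59.99 MPa, compressive since the bar is trying to expand.

σ ≈ 60 MPa (compressive)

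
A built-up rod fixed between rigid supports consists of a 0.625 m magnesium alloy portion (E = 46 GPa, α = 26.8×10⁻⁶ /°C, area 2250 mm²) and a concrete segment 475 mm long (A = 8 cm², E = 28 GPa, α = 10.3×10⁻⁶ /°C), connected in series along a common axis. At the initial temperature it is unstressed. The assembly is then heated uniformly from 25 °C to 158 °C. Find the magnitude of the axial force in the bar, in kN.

If the supports were absent, the total length change would be Σ αᵢΔT Lᵢ = 26.8×10⁻⁶×133×625 + 10.3×10⁻⁶×133×475 = 2.878 mm.
The rigid supports impose zero overall length change; the single axial force P common to all segments must satisfy P Σ Lᵢ/(AᵢEᵢ) = δ_free.
Σ Lᵢ/(AᵢEᵢ) = 625/(2250×46×10³) + 475/(800×28×10³) = 2.724×10⁻⁵ mm/N.
So P = 2.878 / 2.724×10⁻⁵ = 105.7 kN, compressive.

P ≈ 106 kN (compressive)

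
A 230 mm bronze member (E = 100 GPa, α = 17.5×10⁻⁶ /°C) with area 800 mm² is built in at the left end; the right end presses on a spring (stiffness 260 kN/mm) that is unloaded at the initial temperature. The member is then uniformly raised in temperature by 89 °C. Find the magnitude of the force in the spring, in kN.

P ≈ 53.3 kN

The unrestrained thermal change is αΔT L = 17.5×10⁻⁶ × 89 × 230 = 0.3582 mm.
Let P be the compressive force at the spring. The member shortens elastically by PL/(AE) and the spring compresses by P/k; together these equal δ_free.
So P = δ_free / [L/(AE) + 1/k] = 0.3582 / [ 230/(800×100×10³) + 1/(260×10³) ].
P = 0.3582 / 6.721×10⁻⁶ = 53300 N.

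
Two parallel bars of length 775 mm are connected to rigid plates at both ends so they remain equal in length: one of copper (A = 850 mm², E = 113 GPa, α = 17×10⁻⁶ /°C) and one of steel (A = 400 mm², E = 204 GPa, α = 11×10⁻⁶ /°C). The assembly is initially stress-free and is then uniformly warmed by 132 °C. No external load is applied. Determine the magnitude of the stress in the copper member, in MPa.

σ ≈ 41.1 MPa (compressive)

Both members must finish at the same length. With the larger α, the copper tends to over-expand; the plates restrain it, putting the copper in compression and the steel in tension. With no external load the two internal forces are equal and opposite, magnitude P.
Setting the final lengths equal and cancelling L: (α₁ − α₂)ΔT = P/(A₁E₁) + P/(A₂E₂).
|α₁ − α₂|·ΔT = 6×10⁻⁶ × 132 = 0.000792.
1/(A₁E₁) + 1/(A₂E₂) = 1/(850×113×10³) + 1/(400×204×10³) = 2.267×10⁻⁸ N⁻¹.
P = 0.000792 / 2.267×10⁻⁸ = 34940 N = 34.94 kN.
σ_{copper} = P/A₁ = 34940/850 = 41.11 MPa, compressive.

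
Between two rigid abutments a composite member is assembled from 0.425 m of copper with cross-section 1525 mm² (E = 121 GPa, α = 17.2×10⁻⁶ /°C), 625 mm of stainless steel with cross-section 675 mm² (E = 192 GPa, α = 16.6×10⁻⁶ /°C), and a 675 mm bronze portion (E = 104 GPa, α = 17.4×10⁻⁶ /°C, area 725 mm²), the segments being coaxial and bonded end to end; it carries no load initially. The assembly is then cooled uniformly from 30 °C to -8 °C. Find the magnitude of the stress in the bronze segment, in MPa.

With the walls removed the bar would change length by δ_free = Σ αᵢΔT Lᵢ = 17.2×10⁻⁶×38×425 + 16.6×10⁻⁶×38×625 + 17.4×10⁻⁶×38×675 = 1.118 mm.
Since the ends are fixed, an axial force P builds up, equal in every segment, with P · Σ Lᵢ/(AᵢEᵢ) = δ_free.
The series flexibility is Σ Lᵢ/(AᵢEᵢ) = 425/(1525×121×10³) + 625/(675×192×10³) + 675/(725×104×10³) = 1.608×10⁻⁵ mm/N.
Hence P = δ_free / Σ(L/AE) = 1.118/1.608×10⁻⁵ = 69.56 kN (tensile).
σ_{bronze} = P / A = 69560 / 725 = 95.94 MPa.

σ ≈ 95.9 MPa (tensile)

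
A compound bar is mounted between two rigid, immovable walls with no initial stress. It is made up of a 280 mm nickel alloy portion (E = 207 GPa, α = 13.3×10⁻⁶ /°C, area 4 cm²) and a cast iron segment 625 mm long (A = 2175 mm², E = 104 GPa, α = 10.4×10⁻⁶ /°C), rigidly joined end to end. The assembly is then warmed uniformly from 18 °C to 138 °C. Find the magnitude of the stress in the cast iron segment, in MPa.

σ ≈ 91.8 MPa (compressive)

If the supports were absent, the total length change would be Σ αᵢΔT Lᵢ = 13.3×10⁻⁶×120×280 + 10.4×10⁻⁶×120×625 = 1.227 mm.
Since the ends are fixed, an axial force P builds up, equal in every segment, with P · Σ Lᵢ/(AᵢEᵢ) = δ_free.
The series flexibility is Σ Lᵢ/(AᵢEᵢ) = 280/(400×207×10³) + 625/(2175×104×10³) = 6.145×10⁻⁶ mm/N.
P = 1.227 / 6.145×10⁻⁶ = 199700 N = 199.7 kN, compressive.
σ_{cast iron} = P / A = 199700 / 2175 = 91.8 MPa.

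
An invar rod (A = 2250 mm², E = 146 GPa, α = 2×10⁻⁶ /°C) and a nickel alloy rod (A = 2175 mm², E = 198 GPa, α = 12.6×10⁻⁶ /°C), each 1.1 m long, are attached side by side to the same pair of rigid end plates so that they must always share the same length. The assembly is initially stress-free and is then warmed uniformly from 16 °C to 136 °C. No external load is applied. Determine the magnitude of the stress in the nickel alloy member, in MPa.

Equilibrium of a rigid end plate with no external load gives equal and opposite internal forces ±P in the two members. Since α_{nickel alloy} > α_{invar}, heating drives the nickel alloy into compression and the invar into tension.
Compatibility of the two members (thermal + elastic change equal): (α₁ − α₂)ΔT = P·[1/(A₁E₁) + 1/(A₂E₂)].
|α₁ − α₂|·ΔT = 10.6×10⁻⁶ × 120 = 0.001272.
1/(A₁E₁) + 1/(A₂E₂) = 1/(2250×146×10³) + 1/(2175×198×10³) = 5.366×10⁻⁹ N⁻¹.
P = 0.001272 / 5.366×10⁻⁹ = 237000 N = 237 kN.
σ_{nickel alloy} = P/A₂ = 237000/2175 = 109 MPa, compressive.

σ ≈ 109 MPa (compressive)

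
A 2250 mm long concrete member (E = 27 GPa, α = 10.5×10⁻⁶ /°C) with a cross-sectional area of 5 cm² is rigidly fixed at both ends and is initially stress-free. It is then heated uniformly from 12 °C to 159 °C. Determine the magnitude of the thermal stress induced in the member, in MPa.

σ ≈ 41.7 MPa (compressive)

The supports are rigid, so the total axial strain is zero. The restrained thermal strain is ε = αΔT = 10.5×10⁻⁶ × 147 = 1543.5×10⁻⁶.
σ = EαΔT = 27×10³ × 10.5×10⁻⁶ × 147 = 41.67 MPa (compressive; the member is trying to expand).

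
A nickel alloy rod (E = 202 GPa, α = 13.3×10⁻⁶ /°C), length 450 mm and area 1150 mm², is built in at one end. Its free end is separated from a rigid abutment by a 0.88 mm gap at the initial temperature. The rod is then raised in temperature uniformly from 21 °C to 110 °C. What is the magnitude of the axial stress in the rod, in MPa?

Unrestrained expansion: δ_free = αΔT L = 13.3×10⁻⁶ × 89 × 450 = 0.5327 mm.
Since δ_free = 0.533 mm is less than the 0.88 mm gap, the rod never touches the wall. No axial force develops.

σ ≈ 0 MPa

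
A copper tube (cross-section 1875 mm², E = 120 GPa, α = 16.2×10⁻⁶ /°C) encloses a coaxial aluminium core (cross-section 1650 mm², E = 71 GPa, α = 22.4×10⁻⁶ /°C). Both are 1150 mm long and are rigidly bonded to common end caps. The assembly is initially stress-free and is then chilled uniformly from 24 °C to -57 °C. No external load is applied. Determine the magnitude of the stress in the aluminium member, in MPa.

Both members must finish at the same length. With the larger α, the aluminium tends to over-contract; the plates restrain it, putting the aluminium in tension and the copper in compression. With no external load the two internal forces are equal and opposite, magnitude P.
Setting the final lengths equal and cancelling L: (α₁ − α₂)ΔT = P/(A₁E₁) + P/(A₂E₂).
|α₁ − α₂|·ΔT = 6.2×10⁻⁶ × 81 = 0.0005022.
1/(A₁E₁) + 1/(A₂E₂) = 1/(1875×120×10³) + 1/(1650×71×10³) = 1.298×10⁻⁸ N⁻¹.
So P = 0.0005022 / 1.298×10⁻⁸ = 38.69 kN.
σ_{aluminium} = P/A₂ = 38690/1650 = 23.45 MPa, tensile.

σ ≈ 23.4 MPa (tensile)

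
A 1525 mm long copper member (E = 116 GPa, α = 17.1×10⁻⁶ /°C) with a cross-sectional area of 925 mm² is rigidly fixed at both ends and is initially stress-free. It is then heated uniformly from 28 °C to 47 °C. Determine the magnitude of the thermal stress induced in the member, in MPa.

σ ≈ 37.7 MPa (compressive)

With length fixed, the mechanical strain must cancel the thermal strain αΔT = 17.1×10⁻⁶ × 19 = 324.9×10⁻⁶.
The stress required to suppress this strain is σ = Eε = 116×10³ × 324.9×10⁻⁶ = 37.69 MPa, compressive since the member is trying to expand.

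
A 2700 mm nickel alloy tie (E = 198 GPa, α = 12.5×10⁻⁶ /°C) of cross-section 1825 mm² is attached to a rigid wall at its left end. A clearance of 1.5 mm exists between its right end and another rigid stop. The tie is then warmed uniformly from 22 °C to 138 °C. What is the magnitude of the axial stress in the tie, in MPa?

σ ≈ 177 MPa (compressive)

If the wall were absent the tie would grow by αΔT L = 12.5×10⁻⁶ × 116 × 2700 = 3.915 mm.
The gap closes (δ_free > 1.5 mm) and the wall then resists a further 3.915 − 1.5 = 2.415 mm of expansion.
That suppressed elongation corresponds to σ = E·Δ/L = 198×10³ × 2.415/2700 = 177.1 MPa.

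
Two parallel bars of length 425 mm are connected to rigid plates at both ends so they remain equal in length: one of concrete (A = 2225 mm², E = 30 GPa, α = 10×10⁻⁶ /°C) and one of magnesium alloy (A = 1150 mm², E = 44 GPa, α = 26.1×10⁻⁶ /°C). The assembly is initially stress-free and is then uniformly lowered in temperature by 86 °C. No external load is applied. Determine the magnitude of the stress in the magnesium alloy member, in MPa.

σ ≈ 34.7 MPa (tensile)

Equilibrium of a rigid end plate with no external load gives equal and opposite internal forces ±P in the two members. Since α_{magnesium alloy} > α_{concrete}, cooling drives the magnesium alloy into tension and the concrete into compression.
Equating the net (thermal + elastic) strains gives |α₁ − α₂|·ΔT = P·[1/(A₁E₁) + 1/(A₂E₂)].
|α₁ − α₂|·ΔT = 16.1×10⁻⁶ × 86 = 0.001385.
1/(A₁E₁) + 1/(A₂E₂) = 1/(2225×30×10³) + 1/(1150×44×10³) = 3.474×10⁻⁸ N⁻¹.
P = 0.001385 / 3.474×10⁻⁸ = 39850 N = 39.85 kN.
σ_{magnesium alloy} = P/A₂ = 39850/1150 = 34.65 MPa, tensile.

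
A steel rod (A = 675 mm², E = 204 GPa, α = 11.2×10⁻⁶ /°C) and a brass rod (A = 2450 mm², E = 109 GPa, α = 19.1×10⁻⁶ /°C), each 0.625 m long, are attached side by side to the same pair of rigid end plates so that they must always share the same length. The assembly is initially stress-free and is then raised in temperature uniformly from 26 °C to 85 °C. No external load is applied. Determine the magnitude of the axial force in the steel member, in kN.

The brass has the larger α, so on heating it would change length more than the steel if both were free. The rigid plates force a common final length, so the brass is put into compression and the steel into tension, with equal and opposite forces P (no external load).
Setting the final lengths equal and cancelling L: (α₁ − α₂)ΔT = P/(A₁E₁) + P/(A₂E₂).
|α₁ − α₂|·ΔT = 7.9×10⁻⁶ × 59 = 0.0004661.
1/(A₁E₁) + 1/(A₂E₂) = 1/(675×204×10³) + 1/(2450×109×10³) = 1.101×10⁻⁸ N⁻¹.
P = 0.0004661 / 1.101×10⁻⁸ = 42350 N = 42.35 kN.

P ≈ 42.3 kN (tensile in the steel)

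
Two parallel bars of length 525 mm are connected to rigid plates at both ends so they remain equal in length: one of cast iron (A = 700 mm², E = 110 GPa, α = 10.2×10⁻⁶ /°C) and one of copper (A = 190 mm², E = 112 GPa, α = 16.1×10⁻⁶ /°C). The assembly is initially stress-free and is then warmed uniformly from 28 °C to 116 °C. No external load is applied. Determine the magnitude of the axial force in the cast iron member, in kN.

The copper has the larger α, so on heating it would change length more than the cast iron if both were free. The rigid plates force a common final length, so the copper is put into compression and the cast iron into tension, with equal and opposite forces P (no external load).
Setting the final lengths equal and cancelling L: (α₁ − α₂)ΔT = P/(A₁E₁) + P/(A₂E₂).
|α₁ − α₂|·ΔT = 5.9×10⁻⁶ × 88 = 0.0005192.
1/(A₁E₁) + 1/(A₂E₂) = 1/(700×110×10³) + 1/(190×112×10³) = 5.998×10⁻⁸ N⁻¹.
P = 0.0005192 / 5.998×10⁻⁸ = 8656 N = 8.656 kN.

P ≈ 8.66 kN (tensile in the cast iron)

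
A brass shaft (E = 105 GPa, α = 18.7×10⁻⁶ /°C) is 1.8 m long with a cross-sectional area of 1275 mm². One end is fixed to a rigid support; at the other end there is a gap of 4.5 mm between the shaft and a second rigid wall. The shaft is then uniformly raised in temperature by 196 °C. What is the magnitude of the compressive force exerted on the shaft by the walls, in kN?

P ≈ 156 kN

Unrestrained expansion: δ_free = αΔT L = 18.7×10⁻⁶ × 196 × 1800 = 6.597 mm.
The gap closes (δ_free > 4.5 mm) and the wall then resists a further 6.597 − 4.5 = 2.097 mm of expansion.
So σ = E(δ_free − g)/L = 105×10³ × 2.097/1800 = 122.3 MPa.
Force on the wall = σA = 122.3 × 1275 mm² = 156 kN.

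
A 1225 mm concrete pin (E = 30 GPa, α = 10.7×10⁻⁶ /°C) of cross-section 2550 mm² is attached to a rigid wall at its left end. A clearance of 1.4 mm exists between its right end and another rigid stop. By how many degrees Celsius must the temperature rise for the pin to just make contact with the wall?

Contact occurs when the free expansion equals the gap: αΔT L = 1.4 mm.
ΔT = 1.4 / (10.7×10⁻⁶ × 1225) = 106.8 °C.

ΔT ≈ 107 °C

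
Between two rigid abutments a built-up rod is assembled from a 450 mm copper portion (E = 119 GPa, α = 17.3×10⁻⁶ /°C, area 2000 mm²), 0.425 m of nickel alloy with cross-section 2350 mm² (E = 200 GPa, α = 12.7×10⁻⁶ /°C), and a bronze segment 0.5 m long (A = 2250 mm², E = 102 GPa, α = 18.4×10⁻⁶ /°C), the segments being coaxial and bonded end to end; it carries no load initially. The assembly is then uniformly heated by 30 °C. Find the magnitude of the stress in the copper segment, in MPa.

Free thermal expansion of the whole bar: Σ αᵢΔT Lᵢ = 17.3×10⁻⁶×30×450 + 12.7×10⁻⁶×30×425 + 18.4×10⁻⁶×30×500 = 0.6715 mm.
Since the ends are fixed, an axial force P builds up, equal in every segment, with P · Σ Lᵢ/(AᵢEᵢ) = δ_free.
The series flexibility is Σ Lᵢ/(AᵢEᵢ) = 450/(2000×119×10³) + 425/(2350×200×10³) + 500/(2250×102×10³) = 4.974×10⁻⁶ mm/N.
So P = 0.6715 / 4.974×10⁻⁶ = 135 kN, compressive.
σ_{copper} = P / A = 135000 / 2000 = 67.5 MPa.

σ ≈ 67.5 MPa (compressive)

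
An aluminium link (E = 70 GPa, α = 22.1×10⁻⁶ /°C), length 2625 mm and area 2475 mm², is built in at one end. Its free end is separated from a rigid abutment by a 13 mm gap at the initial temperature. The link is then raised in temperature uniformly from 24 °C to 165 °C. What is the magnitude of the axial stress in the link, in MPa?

If the wall were absent the link would grow by αΔT L = 22.1×10⁻⁶ × 141 × 2625 = 8.18 mm.
This is smaller than the 13 mm clearance, so the link expands freely without reaching the stop — the stress is zero.

σ ≈ 0 MPa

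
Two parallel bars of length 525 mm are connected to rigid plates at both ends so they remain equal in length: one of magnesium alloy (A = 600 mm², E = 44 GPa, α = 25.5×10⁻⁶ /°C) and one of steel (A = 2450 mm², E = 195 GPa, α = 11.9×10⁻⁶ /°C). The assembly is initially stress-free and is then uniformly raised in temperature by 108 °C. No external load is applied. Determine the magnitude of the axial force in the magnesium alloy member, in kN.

P ≈ 36.7 kN (compressive in the magnesium alloy)

The magnesium alloy has the larger α, so on heating it would change length more than the steel if both were free. The rigid plates force a common final length, so the magnesium alloy is put into compression and the steel into tension, with equal and opposite forces P (no external load).
Equating the net (thermal + elastic) strains gives |α₁ − α₂|·ΔT = P·[1/(A₁E₁) + 1/(A₂E₂)].
|α₁ − α₂|·ΔT = 13.6×10⁻⁶ × 108 = 0.001469.
1/(A₁E₁) + 1/(A₂E₂) = 1/(600×44×10³) + 1/(2450×195×10³) = 3.997×10⁻⁸ N⁻¹.
P = 0.001469 / 3.997×10⁻⁸ = 36750 N = 36.75 kN.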